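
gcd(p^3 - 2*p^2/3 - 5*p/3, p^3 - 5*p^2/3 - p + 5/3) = p^2 - 2*p/3 - 5/3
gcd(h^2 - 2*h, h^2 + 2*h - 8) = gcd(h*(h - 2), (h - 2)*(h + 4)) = h - 2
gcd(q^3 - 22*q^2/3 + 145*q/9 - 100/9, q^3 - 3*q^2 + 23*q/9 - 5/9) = q - 5/3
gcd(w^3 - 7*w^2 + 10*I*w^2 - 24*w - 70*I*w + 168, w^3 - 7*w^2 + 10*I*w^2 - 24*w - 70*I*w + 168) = w^3 + w^2*(-7 + 10*I) + w*(-24 - 70*I) + 168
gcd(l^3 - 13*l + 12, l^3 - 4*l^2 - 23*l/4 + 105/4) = l - 3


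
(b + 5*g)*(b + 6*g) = b^2 + 11*b*g + 30*g^2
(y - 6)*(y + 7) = y^2 + y - 42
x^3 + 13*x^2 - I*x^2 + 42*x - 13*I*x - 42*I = (x + 6)*(x + 7)*(x - I)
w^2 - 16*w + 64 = (w - 8)^2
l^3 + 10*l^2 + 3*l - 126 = (l - 3)*(l + 6)*(l + 7)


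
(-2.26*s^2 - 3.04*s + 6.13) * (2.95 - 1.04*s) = 2.3504*s^3 - 3.5054*s^2 - 15.3432*s + 18.0835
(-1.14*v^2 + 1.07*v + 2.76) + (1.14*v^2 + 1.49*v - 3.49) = 2.56*v - 0.73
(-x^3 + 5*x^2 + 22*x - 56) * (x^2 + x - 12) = -x^5 + 4*x^4 + 39*x^3 - 94*x^2 - 320*x + 672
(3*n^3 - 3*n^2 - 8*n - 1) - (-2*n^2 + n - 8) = 3*n^3 - n^2 - 9*n + 7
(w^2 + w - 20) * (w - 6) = w^3 - 5*w^2 - 26*w + 120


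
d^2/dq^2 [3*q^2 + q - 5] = 6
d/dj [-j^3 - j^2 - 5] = j*(-3*j - 2)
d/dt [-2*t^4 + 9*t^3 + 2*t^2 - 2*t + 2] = -8*t^3 + 27*t^2 + 4*t - 2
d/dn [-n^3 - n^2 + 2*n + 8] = -3*n^2 - 2*n + 2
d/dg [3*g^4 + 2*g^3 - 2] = g^2*(12*g + 6)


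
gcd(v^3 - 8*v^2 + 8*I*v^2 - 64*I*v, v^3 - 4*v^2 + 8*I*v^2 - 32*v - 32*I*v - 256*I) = v^2 + v*(-8 + 8*I) - 64*I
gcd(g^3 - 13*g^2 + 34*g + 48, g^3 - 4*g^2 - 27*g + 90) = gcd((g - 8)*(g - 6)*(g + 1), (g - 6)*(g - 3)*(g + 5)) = g - 6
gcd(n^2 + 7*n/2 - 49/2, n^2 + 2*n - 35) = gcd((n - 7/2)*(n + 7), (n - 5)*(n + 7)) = n + 7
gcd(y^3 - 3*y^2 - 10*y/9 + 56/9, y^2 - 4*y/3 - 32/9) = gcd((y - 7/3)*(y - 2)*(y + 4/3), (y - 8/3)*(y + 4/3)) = y + 4/3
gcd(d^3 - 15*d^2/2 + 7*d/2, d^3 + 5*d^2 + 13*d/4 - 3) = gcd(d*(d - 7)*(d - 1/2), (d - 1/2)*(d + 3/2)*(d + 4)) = d - 1/2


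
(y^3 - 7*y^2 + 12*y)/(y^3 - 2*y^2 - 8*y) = (y - 3)/(y + 2)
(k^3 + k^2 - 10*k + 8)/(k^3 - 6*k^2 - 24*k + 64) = (k - 1)/(k - 8)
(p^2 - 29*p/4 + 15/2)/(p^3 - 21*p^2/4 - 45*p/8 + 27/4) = 2*(4*p - 5)/(8*p^2 + 6*p - 9)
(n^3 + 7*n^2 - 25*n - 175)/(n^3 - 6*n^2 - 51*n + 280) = (n + 5)/(n - 8)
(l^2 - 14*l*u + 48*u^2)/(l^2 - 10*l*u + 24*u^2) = (-l + 8*u)/(-l + 4*u)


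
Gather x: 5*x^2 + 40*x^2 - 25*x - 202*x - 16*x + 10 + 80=45*x^2 - 243*x + 90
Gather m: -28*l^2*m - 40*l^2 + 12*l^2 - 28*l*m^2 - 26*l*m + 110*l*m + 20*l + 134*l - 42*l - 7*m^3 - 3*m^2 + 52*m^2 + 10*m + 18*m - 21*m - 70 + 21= -28*l^2 + 112*l - 7*m^3 + m^2*(49 - 28*l) + m*(-28*l^2 + 84*l + 7) - 49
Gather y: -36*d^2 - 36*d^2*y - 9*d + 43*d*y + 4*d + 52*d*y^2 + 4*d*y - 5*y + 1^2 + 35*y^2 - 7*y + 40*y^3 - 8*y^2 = -36*d^2 - 5*d + 40*y^3 + y^2*(52*d + 27) + y*(-36*d^2 + 47*d - 12) + 1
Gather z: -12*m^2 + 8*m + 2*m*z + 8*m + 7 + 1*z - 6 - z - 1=-12*m^2 + 2*m*z + 16*m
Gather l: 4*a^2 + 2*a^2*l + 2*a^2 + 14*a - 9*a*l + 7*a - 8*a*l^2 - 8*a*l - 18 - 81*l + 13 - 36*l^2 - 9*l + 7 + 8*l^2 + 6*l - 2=6*a^2 + 21*a + l^2*(-8*a - 28) + l*(2*a^2 - 17*a - 84)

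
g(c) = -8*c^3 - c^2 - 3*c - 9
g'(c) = -24*c^2 - 2*c - 3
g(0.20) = -9.70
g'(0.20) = -4.36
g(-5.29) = 1163.17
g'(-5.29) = -664.04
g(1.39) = -36.59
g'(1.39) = -52.15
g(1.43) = -38.73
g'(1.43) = -54.94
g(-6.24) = 1914.55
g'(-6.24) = -925.02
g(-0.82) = -2.80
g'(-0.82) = -17.50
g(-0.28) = -8.06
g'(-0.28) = -4.32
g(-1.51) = 20.79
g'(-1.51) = -54.70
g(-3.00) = 207.00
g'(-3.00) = -213.00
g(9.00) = -5949.00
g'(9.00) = -1965.00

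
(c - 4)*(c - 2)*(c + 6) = c^3 - 28*c + 48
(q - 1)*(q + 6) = q^2 + 5*q - 6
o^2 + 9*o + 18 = (o + 3)*(o + 6)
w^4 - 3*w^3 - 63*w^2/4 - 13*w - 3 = (w - 6)*(w + 1/2)^2*(w + 2)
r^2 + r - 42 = (r - 6)*(r + 7)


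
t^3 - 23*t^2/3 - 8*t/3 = t*(t - 8)*(t + 1/3)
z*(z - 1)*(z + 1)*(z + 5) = z^4 + 5*z^3 - z^2 - 5*z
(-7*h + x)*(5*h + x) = -35*h^2 - 2*h*x + x^2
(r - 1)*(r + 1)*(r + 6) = r^3 + 6*r^2 - r - 6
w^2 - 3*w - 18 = (w - 6)*(w + 3)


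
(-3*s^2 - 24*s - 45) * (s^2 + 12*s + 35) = -3*s^4 - 60*s^3 - 438*s^2 - 1380*s - 1575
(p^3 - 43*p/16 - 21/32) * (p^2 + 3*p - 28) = p^5 + 3*p^4 - 491*p^3/16 - 279*p^2/32 + 2345*p/32 + 147/8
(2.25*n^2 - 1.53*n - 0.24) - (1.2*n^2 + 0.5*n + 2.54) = 1.05*n^2 - 2.03*n - 2.78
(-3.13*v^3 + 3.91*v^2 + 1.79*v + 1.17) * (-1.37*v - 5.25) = 4.2881*v^4 + 11.0758*v^3 - 22.9798*v^2 - 11.0004*v - 6.1425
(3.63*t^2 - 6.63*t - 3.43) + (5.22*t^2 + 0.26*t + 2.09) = 8.85*t^2 - 6.37*t - 1.34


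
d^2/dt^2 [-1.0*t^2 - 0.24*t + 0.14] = -2.00000000000000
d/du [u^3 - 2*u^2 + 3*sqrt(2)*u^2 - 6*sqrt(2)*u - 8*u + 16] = 3*u^2 - 4*u + 6*sqrt(2)*u - 6*sqrt(2) - 8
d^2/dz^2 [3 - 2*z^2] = -4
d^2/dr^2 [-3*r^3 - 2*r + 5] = -18*r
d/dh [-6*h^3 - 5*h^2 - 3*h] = -18*h^2 - 10*h - 3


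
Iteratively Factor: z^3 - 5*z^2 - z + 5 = (z - 5)*(z^2 - 1) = (z - 5)*(z + 1)*(z - 1)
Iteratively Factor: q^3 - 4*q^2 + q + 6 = (q - 3)*(q^2 - q - 2) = (q - 3)*(q + 1)*(q - 2)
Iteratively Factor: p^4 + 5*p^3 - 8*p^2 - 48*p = (p - 3)*(p^3 + 8*p^2 + 16*p) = p*(p - 3)*(p^2 + 8*p + 16) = p*(p - 3)*(p + 4)*(p + 4)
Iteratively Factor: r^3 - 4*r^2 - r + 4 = (r - 1)*(r^2 - 3*r - 4) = (r - 4)*(r - 1)*(r + 1)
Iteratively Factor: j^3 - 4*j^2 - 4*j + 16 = (j - 2)*(j^2 - 2*j - 8) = (j - 4)*(j - 2)*(j + 2)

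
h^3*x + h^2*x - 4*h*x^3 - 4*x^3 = (h - 2*x)*(h + 2*x)*(h*x + x)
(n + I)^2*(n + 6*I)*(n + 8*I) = n^4 + 16*I*n^3 - 77*n^2 - 110*I*n + 48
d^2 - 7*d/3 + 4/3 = (d - 4/3)*(d - 1)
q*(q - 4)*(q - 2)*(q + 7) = q^4 + q^3 - 34*q^2 + 56*q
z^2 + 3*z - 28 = (z - 4)*(z + 7)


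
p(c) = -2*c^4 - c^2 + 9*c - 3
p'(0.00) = 9.00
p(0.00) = -3.00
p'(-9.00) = 5859.00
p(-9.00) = -13287.00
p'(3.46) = -329.29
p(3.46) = -270.47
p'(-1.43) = 35.25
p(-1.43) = -26.28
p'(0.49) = 7.08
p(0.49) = 1.05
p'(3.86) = -458.82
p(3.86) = -427.16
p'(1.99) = -58.02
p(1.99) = -20.41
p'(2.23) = -84.18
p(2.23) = -37.36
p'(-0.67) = 12.75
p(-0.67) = -9.88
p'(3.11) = -237.86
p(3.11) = -171.78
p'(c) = -8*c^3 - 2*c + 9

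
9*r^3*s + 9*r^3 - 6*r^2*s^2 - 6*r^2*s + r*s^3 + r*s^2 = (-3*r + s)^2*(r*s + r)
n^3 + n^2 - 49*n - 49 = (n - 7)*(n + 1)*(n + 7)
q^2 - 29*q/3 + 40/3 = (q - 8)*(q - 5/3)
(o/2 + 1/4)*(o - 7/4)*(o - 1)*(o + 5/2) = o^4/2 + o^3/8 - 21*o^2/8 + 29*o/32 + 35/32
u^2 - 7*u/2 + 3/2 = (u - 3)*(u - 1/2)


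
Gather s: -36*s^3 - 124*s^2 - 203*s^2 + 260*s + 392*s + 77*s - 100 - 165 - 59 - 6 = -36*s^3 - 327*s^2 + 729*s - 330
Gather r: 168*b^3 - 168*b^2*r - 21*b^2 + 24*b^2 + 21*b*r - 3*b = 168*b^3 + 3*b^2 - 3*b + r*(-168*b^2 + 21*b)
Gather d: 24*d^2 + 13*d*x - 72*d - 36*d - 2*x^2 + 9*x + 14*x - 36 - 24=24*d^2 + d*(13*x - 108) - 2*x^2 + 23*x - 60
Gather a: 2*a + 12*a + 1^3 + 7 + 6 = 14*a + 14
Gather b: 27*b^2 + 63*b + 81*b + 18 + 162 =27*b^2 + 144*b + 180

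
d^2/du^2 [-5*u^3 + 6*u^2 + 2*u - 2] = 12 - 30*u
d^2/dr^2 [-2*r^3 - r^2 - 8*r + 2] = -12*r - 2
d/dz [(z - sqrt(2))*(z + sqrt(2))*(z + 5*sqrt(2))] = 3*z^2 + 10*sqrt(2)*z - 2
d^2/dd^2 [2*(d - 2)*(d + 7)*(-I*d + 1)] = -12*I*d + 4 - 20*I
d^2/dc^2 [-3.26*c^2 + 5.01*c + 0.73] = -6.52000000000000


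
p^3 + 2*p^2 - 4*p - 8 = (p - 2)*(p + 2)^2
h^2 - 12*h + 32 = (h - 8)*(h - 4)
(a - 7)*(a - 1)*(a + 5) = a^3 - 3*a^2 - 33*a + 35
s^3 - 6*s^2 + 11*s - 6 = (s - 3)*(s - 2)*(s - 1)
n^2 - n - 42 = (n - 7)*(n + 6)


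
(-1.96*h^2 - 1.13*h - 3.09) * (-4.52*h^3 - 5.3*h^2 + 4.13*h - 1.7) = 8.8592*h^5 + 15.4956*h^4 + 11.861*h^3 + 15.0421*h^2 - 10.8407*h + 5.253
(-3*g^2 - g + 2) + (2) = -3*g^2 - g + 4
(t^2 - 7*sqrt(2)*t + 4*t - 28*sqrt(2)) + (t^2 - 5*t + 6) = 2*t^2 - 7*sqrt(2)*t - t - 28*sqrt(2) + 6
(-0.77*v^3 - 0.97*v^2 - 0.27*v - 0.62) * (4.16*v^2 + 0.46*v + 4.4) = -3.2032*v^5 - 4.3894*v^4 - 4.9574*v^3 - 6.9714*v^2 - 1.4732*v - 2.728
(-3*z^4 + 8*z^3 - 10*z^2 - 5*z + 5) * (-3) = 9*z^4 - 24*z^3 + 30*z^2 + 15*z - 15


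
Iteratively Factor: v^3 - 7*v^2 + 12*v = (v - 3)*(v^2 - 4*v) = v*(v - 3)*(v - 4)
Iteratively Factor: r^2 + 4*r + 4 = (r + 2)*(r + 2)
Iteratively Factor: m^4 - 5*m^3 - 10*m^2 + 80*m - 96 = (m - 2)*(m^3 - 3*m^2 - 16*m + 48) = (m - 4)*(m - 2)*(m^2 + m - 12) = (m - 4)*(m - 2)*(m + 4)*(m - 3)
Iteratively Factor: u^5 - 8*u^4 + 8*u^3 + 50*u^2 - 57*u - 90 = (u + 2)*(u^4 - 10*u^3 + 28*u^2 - 6*u - 45) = (u - 3)*(u + 2)*(u^3 - 7*u^2 + 7*u + 15) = (u - 3)^2*(u + 2)*(u^2 - 4*u - 5) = (u - 5)*(u - 3)^2*(u + 2)*(u + 1)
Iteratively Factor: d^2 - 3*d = (d)*(d - 3)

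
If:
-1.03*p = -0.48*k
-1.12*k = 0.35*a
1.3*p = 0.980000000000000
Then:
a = -5.18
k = 1.62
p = 0.75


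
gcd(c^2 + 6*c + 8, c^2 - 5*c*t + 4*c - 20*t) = c + 4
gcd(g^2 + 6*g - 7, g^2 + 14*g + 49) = g + 7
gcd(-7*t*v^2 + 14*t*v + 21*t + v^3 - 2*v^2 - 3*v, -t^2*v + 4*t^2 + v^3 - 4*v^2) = 1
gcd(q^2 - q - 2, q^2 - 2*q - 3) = q + 1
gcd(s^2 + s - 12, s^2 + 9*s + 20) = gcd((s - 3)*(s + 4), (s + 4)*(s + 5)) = s + 4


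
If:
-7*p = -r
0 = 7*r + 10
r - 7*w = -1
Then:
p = -10/49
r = -10/7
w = -3/49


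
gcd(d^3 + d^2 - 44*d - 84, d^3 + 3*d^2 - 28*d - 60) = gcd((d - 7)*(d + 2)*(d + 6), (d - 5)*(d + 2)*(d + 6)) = d^2 + 8*d + 12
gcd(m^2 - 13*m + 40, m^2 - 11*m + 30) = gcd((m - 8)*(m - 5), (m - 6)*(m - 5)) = m - 5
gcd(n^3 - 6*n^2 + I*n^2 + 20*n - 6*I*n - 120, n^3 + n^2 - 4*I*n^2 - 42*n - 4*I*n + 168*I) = n^2 + n*(-6 - 4*I) + 24*I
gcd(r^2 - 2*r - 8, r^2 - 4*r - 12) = r + 2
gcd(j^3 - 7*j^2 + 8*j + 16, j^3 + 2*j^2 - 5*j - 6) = j + 1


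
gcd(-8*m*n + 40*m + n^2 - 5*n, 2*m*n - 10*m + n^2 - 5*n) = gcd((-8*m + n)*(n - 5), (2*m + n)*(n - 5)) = n - 5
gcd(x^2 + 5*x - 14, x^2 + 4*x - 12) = x - 2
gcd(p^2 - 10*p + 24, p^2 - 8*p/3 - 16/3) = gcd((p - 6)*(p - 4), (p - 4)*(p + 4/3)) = p - 4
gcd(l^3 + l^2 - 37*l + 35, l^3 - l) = l - 1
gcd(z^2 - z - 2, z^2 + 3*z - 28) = 1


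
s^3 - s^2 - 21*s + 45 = (s - 3)^2*(s + 5)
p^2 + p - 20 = (p - 4)*(p + 5)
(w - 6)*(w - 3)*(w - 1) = w^3 - 10*w^2 + 27*w - 18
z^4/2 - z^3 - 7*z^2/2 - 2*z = z*(z/2 + 1/2)*(z - 4)*(z + 1)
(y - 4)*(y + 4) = y^2 - 16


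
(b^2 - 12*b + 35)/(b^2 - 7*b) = (b - 5)/b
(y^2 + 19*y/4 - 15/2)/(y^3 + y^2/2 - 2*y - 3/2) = (4*y^2 + 19*y - 30)/(2*(2*y^3 + y^2 - 4*y - 3))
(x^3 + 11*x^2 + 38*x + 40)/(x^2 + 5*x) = x + 6 + 8/x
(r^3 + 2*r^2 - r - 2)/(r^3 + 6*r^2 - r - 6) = (r + 2)/(r + 6)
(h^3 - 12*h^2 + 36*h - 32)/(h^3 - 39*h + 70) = (h^2 - 10*h + 16)/(h^2 + 2*h - 35)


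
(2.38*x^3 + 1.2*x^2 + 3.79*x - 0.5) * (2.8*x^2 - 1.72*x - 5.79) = 6.664*x^5 - 0.7336*x^4 - 5.2322*x^3 - 14.8668*x^2 - 21.0841*x + 2.895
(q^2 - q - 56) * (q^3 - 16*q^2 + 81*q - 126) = q^5 - 17*q^4 + 41*q^3 + 689*q^2 - 4410*q + 7056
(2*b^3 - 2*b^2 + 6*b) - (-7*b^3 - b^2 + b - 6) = 9*b^3 - b^2 + 5*b + 6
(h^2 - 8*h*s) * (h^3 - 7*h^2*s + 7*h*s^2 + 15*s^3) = h^5 - 15*h^4*s + 63*h^3*s^2 - 41*h^2*s^3 - 120*h*s^4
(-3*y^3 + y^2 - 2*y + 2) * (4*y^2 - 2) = -12*y^5 + 4*y^4 - 2*y^3 + 6*y^2 + 4*y - 4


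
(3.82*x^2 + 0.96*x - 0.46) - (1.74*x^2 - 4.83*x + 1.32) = 2.08*x^2 + 5.79*x - 1.78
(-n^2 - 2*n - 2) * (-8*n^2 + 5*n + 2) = 8*n^4 + 11*n^3 + 4*n^2 - 14*n - 4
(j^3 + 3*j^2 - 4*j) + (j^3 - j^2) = 2*j^3 + 2*j^2 - 4*j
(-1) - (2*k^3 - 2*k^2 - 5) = -2*k^3 + 2*k^2 + 4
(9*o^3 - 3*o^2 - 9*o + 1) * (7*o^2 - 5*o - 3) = 63*o^5 - 66*o^4 - 75*o^3 + 61*o^2 + 22*o - 3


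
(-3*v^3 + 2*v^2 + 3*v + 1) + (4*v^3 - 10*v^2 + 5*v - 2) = v^3 - 8*v^2 + 8*v - 1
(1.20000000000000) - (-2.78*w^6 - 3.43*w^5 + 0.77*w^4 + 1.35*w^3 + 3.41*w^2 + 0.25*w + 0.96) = 2.78*w^6 + 3.43*w^5 - 0.77*w^4 - 1.35*w^3 - 3.41*w^2 - 0.25*w + 0.24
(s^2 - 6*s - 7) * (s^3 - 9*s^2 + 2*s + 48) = s^5 - 15*s^4 + 49*s^3 + 99*s^2 - 302*s - 336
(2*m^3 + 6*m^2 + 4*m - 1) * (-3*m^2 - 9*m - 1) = -6*m^5 - 36*m^4 - 68*m^3 - 39*m^2 + 5*m + 1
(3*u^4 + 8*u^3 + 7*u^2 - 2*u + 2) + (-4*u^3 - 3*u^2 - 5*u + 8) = 3*u^4 + 4*u^3 + 4*u^2 - 7*u + 10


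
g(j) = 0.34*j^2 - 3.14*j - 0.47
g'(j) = 0.68*j - 3.14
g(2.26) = -5.83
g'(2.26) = -1.60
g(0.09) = -0.75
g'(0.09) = -3.08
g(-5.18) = 24.92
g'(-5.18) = -6.66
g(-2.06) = 7.44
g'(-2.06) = -4.54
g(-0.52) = 1.25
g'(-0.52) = -3.49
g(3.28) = -7.11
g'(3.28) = -0.91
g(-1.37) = 4.47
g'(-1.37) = -4.07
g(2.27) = -5.85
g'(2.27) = -1.60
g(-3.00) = 12.01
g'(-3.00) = -5.18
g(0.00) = -0.47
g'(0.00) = -3.14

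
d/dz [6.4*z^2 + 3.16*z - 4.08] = 12.8*z + 3.16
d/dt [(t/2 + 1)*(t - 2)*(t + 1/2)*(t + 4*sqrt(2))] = 2*t^3 + 3*t^2/4 + 6*sqrt(2)*t^2 - 4*t + 2*sqrt(2)*t - 8*sqrt(2) - 1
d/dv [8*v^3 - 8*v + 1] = 24*v^2 - 8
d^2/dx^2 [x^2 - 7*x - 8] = 2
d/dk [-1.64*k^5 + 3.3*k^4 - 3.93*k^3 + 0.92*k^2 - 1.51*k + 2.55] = -8.2*k^4 + 13.2*k^3 - 11.79*k^2 + 1.84*k - 1.51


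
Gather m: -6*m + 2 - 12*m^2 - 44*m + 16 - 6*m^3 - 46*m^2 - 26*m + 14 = -6*m^3 - 58*m^2 - 76*m + 32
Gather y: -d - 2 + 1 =-d - 1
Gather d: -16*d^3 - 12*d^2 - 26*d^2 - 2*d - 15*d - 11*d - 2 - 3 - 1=-16*d^3 - 38*d^2 - 28*d - 6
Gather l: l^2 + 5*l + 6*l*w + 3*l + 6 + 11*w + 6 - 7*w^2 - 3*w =l^2 + l*(6*w + 8) - 7*w^2 + 8*w + 12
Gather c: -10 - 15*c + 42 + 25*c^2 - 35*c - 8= 25*c^2 - 50*c + 24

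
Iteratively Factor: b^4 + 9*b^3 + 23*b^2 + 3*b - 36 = (b + 4)*(b^3 + 5*b^2 + 3*b - 9) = (b + 3)*(b + 4)*(b^2 + 2*b - 3) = (b - 1)*(b + 3)*(b + 4)*(b + 3)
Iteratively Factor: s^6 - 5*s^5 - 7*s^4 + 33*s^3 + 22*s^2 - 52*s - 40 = (s + 1)*(s^5 - 6*s^4 - s^3 + 34*s^2 - 12*s - 40) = (s - 2)*(s + 1)*(s^4 - 4*s^3 - 9*s^2 + 16*s + 20) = (s - 2)*(s + 1)*(s + 2)*(s^3 - 6*s^2 + 3*s + 10) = (s - 2)^2*(s + 1)*(s + 2)*(s^2 - 4*s - 5) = (s - 5)*(s - 2)^2*(s + 1)*(s + 2)*(s + 1)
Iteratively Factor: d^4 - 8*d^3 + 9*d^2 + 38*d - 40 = (d + 2)*(d^3 - 10*d^2 + 29*d - 20) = (d - 1)*(d + 2)*(d^2 - 9*d + 20) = (d - 4)*(d - 1)*(d + 2)*(d - 5)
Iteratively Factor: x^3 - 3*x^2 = (x - 3)*(x^2) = x*(x - 3)*(x)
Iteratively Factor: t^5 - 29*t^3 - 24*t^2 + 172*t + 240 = (t - 5)*(t^4 + 5*t^3 - 4*t^2 - 44*t - 48) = (t - 5)*(t + 4)*(t^3 + t^2 - 8*t - 12) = (t - 5)*(t + 2)*(t + 4)*(t^2 - t - 6) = (t - 5)*(t - 3)*(t + 2)*(t + 4)*(t + 2)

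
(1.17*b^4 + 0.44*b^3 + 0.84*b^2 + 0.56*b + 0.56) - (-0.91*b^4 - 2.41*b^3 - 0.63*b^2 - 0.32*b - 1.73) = 2.08*b^4 + 2.85*b^3 + 1.47*b^2 + 0.88*b + 2.29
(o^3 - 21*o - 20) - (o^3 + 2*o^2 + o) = -2*o^2 - 22*o - 20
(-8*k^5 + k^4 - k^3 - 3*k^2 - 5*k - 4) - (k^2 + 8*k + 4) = -8*k^5 + k^4 - k^3 - 4*k^2 - 13*k - 8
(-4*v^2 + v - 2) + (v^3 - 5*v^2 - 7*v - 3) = v^3 - 9*v^2 - 6*v - 5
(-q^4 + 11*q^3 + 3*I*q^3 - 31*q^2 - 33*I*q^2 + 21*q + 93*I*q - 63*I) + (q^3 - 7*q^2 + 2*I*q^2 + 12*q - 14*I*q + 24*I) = -q^4 + 12*q^3 + 3*I*q^3 - 38*q^2 - 31*I*q^2 + 33*q + 79*I*q - 39*I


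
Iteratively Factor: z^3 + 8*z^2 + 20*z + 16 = (z + 2)*(z^2 + 6*z + 8) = (z + 2)*(z + 4)*(z + 2)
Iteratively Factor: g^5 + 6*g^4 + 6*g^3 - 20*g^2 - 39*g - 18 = (g + 3)*(g^4 + 3*g^3 - 3*g^2 - 11*g - 6) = (g + 1)*(g + 3)*(g^3 + 2*g^2 - 5*g - 6) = (g + 1)^2*(g + 3)*(g^2 + g - 6) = (g - 2)*(g + 1)^2*(g + 3)*(g + 3)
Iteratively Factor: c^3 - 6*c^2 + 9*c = (c)*(c^2 - 6*c + 9) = c*(c - 3)*(c - 3)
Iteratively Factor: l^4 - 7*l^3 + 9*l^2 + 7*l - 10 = (l - 2)*(l^3 - 5*l^2 - l + 5) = (l - 2)*(l + 1)*(l^2 - 6*l + 5) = (l - 2)*(l - 1)*(l + 1)*(l - 5)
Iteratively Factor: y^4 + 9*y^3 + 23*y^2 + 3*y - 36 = (y + 3)*(y^3 + 6*y^2 + 5*y - 12) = (y - 1)*(y + 3)*(y^2 + 7*y + 12) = (y - 1)*(y + 3)*(y + 4)*(y + 3)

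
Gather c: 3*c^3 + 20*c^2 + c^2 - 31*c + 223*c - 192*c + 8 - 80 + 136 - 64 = 3*c^3 + 21*c^2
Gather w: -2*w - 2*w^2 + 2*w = -2*w^2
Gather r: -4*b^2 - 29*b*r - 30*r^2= -4*b^2 - 29*b*r - 30*r^2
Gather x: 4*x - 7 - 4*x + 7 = 0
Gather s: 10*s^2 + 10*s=10*s^2 + 10*s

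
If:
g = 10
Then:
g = 10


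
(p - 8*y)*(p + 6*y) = p^2 - 2*p*y - 48*y^2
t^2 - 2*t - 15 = (t - 5)*(t + 3)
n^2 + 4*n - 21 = (n - 3)*(n + 7)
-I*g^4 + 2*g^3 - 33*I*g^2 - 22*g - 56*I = (g - 4*I)*(g - 2*I)*(g + 7*I)*(-I*g + 1)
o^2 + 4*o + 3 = (o + 1)*(o + 3)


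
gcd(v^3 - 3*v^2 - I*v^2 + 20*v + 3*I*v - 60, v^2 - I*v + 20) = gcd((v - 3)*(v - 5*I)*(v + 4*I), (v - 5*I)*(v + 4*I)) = v^2 - I*v + 20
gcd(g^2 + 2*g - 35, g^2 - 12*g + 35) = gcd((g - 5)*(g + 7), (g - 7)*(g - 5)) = g - 5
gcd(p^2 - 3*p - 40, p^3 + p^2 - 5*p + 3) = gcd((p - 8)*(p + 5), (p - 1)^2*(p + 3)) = 1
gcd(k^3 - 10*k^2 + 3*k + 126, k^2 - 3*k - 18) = k^2 - 3*k - 18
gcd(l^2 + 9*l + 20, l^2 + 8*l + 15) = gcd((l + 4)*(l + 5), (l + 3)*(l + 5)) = l + 5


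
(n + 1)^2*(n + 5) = n^3 + 7*n^2 + 11*n + 5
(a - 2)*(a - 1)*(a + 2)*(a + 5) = a^4 + 4*a^3 - 9*a^2 - 16*a + 20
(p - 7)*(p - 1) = p^2 - 8*p + 7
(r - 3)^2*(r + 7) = r^3 + r^2 - 33*r + 63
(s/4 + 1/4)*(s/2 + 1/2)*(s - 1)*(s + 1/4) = s^4/8 + 5*s^3/32 - 3*s^2/32 - 5*s/32 - 1/32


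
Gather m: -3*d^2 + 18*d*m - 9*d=-3*d^2 + 18*d*m - 9*d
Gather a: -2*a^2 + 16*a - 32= -2*a^2 + 16*a - 32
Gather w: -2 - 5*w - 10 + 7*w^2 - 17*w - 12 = 7*w^2 - 22*w - 24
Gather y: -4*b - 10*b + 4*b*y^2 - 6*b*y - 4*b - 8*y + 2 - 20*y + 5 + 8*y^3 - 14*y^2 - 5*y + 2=-18*b + 8*y^3 + y^2*(4*b - 14) + y*(-6*b - 33) + 9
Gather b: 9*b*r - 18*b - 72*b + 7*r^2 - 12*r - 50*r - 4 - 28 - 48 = b*(9*r - 90) + 7*r^2 - 62*r - 80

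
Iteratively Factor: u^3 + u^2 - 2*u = (u - 1)*(u^2 + 2*u) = (u - 1)*(u + 2)*(u)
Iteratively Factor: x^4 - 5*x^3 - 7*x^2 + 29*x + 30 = (x - 5)*(x^3 - 7*x - 6) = (x - 5)*(x - 3)*(x^2 + 3*x + 2) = (x - 5)*(x - 3)*(x + 2)*(x + 1)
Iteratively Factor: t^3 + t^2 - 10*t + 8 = (t - 2)*(t^2 + 3*t - 4) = (t - 2)*(t + 4)*(t - 1)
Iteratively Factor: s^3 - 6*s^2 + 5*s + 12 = (s - 3)*(s^2 - 3*s - 4) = (s - 4)*(s - 3)*(s + 1)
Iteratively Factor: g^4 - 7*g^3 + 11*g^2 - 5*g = (g - 1)*(g^3 - 6*g^2 + 5*g) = (g - 1)^2*(g^2 - 5*g) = (g - 5)*(g - 1)^2*(g)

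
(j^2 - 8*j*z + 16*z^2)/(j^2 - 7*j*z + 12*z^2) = (-j + 4*z)/(-j + 3*z)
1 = 1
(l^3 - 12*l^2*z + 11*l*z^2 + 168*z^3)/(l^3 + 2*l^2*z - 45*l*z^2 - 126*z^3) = (l - 8*z)/(l + 6*z)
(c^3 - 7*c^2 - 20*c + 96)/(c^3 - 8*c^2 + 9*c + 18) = (c^2 - 4*c - 32)/(c^2 - 5*c - 6)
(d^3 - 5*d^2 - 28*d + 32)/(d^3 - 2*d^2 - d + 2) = (d^2 - 4*d - 32)/(d^2 - d - 2)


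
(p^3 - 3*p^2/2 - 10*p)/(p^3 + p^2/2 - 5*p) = (p - 4)/(p - 2)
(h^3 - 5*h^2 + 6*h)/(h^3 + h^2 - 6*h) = (h - 3)/(h + 3)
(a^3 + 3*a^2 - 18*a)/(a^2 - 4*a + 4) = a*(a^2 + 3*a - 18)/(a^2 - 4*a + 4)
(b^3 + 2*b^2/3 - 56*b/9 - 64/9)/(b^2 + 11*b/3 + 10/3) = (9*b^2 - 12*b - 32)/(3*(3*b + 5))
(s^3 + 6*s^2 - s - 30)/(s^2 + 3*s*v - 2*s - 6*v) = (s^2 + 8*s + 15)/(s + 3*v)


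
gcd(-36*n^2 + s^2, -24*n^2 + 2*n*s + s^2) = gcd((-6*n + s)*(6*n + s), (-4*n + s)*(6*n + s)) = 6*n + s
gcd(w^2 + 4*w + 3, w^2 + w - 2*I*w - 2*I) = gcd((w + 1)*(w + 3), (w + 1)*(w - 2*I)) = w + 1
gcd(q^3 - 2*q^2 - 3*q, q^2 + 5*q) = q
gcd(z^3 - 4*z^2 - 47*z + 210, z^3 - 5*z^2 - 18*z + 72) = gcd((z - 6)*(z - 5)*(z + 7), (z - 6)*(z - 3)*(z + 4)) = z - 6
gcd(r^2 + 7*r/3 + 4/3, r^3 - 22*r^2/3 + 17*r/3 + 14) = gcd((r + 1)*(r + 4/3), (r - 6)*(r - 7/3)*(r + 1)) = r + 1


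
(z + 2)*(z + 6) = z^2 + 8*z + 12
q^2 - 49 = (q - 7)*(q + 7)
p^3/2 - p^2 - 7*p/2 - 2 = (p/2 + 1/2)*(p - 4)*(p + 1)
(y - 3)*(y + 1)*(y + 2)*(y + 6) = y^4 + 6*y^3 - 7*y^2 - 48*y - 36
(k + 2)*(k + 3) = k^2 + 5*k + 6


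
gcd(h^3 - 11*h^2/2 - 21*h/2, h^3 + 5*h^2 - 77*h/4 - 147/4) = h + 3/2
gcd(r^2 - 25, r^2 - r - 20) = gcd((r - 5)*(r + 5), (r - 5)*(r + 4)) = r - 5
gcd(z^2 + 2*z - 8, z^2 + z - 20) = 1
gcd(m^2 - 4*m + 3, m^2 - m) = m - 1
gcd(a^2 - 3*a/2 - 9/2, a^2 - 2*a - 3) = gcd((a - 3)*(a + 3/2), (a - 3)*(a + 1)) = a - 3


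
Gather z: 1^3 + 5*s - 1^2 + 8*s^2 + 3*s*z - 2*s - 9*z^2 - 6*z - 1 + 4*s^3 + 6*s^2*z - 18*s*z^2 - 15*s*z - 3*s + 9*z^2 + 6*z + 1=4*s^3 + 8*s^2 - 18*s*z^2 + z*(6*s^2 - 12*s)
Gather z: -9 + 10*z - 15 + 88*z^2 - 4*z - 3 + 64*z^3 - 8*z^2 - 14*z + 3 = 64*z^3 + 80*z^2 - 8*z - 24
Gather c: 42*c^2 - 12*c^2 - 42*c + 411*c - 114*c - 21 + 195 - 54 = 30*c^2 + 255*c + 120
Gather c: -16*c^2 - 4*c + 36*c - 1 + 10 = -16*c^2 + 32*c + 9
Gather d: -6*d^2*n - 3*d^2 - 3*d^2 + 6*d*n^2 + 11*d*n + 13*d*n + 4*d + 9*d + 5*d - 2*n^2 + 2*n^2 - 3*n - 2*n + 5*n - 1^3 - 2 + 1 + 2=d^2*(-6*n - 6) + d*(6*n^2 + 24*n + 18)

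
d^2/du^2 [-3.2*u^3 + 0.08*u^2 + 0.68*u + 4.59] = 0.16 - 19.2*u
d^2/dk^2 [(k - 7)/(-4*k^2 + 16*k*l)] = (k*(k - 4*l)*(3*k - 4*l - 7) - 4*(k - 7)*(k - 2*l)^2)/(2*k^3*(k - 4*l)^3)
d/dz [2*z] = 2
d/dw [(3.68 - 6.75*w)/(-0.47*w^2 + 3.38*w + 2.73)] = (-3.1725*w^2 + 3.4592*w - 30.8659)/(0.2209*w^4 - 3.1772*w^3 + 8.8582*w^2 + 18.4548*w + 7.4529)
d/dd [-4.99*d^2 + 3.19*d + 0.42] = 3.19 - 9.98*d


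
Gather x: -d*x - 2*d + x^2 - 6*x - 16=-2*d + x^2 + x*(-d - 6) - 16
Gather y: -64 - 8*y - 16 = -8*y - 80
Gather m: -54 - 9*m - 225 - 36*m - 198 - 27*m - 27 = -72*m - 504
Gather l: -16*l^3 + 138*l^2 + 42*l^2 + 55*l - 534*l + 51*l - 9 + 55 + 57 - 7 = -16*l^3 + 180*l^2 - 428*l + 96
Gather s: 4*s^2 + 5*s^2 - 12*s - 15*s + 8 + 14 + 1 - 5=9*s^2 - 27*s + 18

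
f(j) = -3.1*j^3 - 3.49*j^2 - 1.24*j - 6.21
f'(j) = -9.3*j^2 - 6.98*j - 1.24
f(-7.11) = 940.40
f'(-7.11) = -421.75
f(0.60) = -8.88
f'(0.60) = -8.78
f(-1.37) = -3.09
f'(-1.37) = -9.13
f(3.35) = -166.08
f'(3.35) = -128.99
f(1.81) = -38.27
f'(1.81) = -44.34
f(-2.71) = 33.22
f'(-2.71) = -50.62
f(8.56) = -2216.94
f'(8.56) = -742.43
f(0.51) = -8.16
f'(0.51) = -7.22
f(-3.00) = 49.80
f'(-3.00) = -64.00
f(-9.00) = 1982.16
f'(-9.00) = -691.72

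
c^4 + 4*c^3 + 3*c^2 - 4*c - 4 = (c - 1)*(c + 1)*(c + 2)^2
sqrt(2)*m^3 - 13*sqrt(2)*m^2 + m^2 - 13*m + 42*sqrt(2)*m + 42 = (m - 7)*(m - 6)*(sqrt(2)*m + 1)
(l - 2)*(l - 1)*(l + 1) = l^3 - 2*l^2 - l + 2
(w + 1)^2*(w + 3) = w^3 + 5*w^2 + 7*w + 3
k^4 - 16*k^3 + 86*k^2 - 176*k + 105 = (k - 7)*(k - 5)*(k - 3)*(k - 1)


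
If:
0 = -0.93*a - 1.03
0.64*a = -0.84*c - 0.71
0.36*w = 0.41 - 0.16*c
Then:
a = -1.11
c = -0.00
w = 1.14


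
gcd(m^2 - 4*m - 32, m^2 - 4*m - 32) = m^2 - 4*m - 32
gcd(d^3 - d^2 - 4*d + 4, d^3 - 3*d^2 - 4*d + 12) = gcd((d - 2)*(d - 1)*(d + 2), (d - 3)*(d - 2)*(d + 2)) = d^2 - 4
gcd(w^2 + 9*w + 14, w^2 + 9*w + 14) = w^2 + 9*w + 14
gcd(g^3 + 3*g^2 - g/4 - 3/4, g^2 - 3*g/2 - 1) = g + 1/2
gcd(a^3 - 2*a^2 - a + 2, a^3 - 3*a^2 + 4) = a^2 - a - 2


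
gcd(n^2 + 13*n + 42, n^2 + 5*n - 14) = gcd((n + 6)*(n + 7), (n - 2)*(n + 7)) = n + 7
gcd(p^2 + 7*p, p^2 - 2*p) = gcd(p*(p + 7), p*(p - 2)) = p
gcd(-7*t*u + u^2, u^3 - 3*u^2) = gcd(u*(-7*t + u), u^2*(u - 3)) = u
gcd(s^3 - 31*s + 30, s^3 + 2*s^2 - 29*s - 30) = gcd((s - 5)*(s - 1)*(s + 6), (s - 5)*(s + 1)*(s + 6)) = s^2 + s - 30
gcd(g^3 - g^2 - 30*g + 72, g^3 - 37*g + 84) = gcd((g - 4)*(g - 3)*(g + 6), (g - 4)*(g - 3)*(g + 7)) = g^2 - 7*g + 12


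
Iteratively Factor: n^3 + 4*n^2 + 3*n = (n + 1)*(n^2 + 3*n) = (n + 1)*(n + 3)*(n)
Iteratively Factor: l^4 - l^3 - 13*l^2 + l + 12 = (l - 1)*(l^3 - 13*l - 12) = (l - 1)*(l + 1)*(l^2 - l - 12) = (l - 4)*(l - 1)*(l + 1)*(l + 3)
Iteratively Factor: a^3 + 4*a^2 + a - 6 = (a + 2)*(a^2 + 2*a - 3) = (a - 1)*(a + 2)*(a + 3)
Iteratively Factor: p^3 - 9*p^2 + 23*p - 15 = (p - 3)*(p^2 - 6*p + 5) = (p - 3)*(p - 1)*(p - 5)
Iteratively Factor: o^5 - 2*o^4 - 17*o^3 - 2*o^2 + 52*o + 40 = (o + 2)*(o^4 - 4*o^3 - 9*o^2 + 16*o + 20) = (o + 2)^2*(o^3 - 6*o^2 + 3*o + 10) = (o + 1)*(o + 2)^2*(o^2 - 7*o + 10) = (o - 5)*(o + 1)*(o + 2)^2*(o - 2)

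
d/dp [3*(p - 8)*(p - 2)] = 6*p - 30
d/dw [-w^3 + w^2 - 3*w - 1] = -3*w^2 + 2*w - 3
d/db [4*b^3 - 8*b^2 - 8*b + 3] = 12*b^2 - 16*b - 8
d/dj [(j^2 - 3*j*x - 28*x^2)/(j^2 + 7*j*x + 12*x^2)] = 10*x/(j^2 + 6*j*x + 9*x^2)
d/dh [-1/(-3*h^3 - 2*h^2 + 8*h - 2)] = (-9*h^2 - 4*h + 8)/(3*h^3 + 2*h^2 - 8*h + 2)^2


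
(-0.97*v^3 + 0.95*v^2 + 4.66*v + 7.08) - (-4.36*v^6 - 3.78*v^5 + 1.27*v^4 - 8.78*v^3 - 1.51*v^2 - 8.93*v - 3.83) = 4.36*v^6 + 3.78*v^5 - 1.27*v^4 + 7.81*v^3 + 2.46*v^2 + 13.59*v + 10.91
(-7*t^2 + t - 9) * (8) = -56*t^2 + 8*t - 72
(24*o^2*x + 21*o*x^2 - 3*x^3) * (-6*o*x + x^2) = -144*o^3*x^2 - 102*o^2*x^3 + 39*o*x^4 - 3*x^5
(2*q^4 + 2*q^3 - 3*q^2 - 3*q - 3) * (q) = 2*q^5 + 2*q^4 - 3*q^3 - 3*q^2 - 3*q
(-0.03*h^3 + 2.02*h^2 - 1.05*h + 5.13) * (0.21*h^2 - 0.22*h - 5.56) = -0.0063*h^5 + 0.4308*h^4 - 0.4981*h^3 - 9.9229*h^2 + 4.7094*h - 28.5228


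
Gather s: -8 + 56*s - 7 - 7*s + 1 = 49*s - 14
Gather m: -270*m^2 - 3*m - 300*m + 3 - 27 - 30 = -270*m^2 - 303*m - 54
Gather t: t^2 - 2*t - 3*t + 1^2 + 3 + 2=t^2 - 5*t + 6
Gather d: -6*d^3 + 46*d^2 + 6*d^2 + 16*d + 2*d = -6*d^3 + 52*d^2 + 18*d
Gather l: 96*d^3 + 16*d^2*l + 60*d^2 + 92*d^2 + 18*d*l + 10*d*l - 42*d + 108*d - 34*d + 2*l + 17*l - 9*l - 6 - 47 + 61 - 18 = 96*d^3 + 152*d^2 + 32*d + l*(16*d^2 + 28*d + 10) - 10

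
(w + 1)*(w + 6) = w^2 + 7*w + 6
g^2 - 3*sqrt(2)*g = g*(g - 3*sqrt(2))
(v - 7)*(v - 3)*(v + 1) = v^3 - 9*v^2 + 11*v + 21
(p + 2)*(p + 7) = p^2 + 9*p + 14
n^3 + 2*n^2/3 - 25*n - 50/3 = (n - 5)*(n + 2/3)*(n + 5)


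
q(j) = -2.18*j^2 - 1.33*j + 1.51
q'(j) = -4.36*j - 1.33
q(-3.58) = -21.67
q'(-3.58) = 14.28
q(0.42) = 0.57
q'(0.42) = -3.16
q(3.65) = -32.39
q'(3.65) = -17.24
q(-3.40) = -19.17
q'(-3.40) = 13.49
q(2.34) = -13.54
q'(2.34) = -11.53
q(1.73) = -7.32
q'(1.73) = -8.87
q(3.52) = -30.18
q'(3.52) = -16.68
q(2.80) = -19.31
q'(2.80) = -13.54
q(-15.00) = -469.04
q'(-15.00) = 64.07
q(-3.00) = -14.12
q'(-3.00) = 11.75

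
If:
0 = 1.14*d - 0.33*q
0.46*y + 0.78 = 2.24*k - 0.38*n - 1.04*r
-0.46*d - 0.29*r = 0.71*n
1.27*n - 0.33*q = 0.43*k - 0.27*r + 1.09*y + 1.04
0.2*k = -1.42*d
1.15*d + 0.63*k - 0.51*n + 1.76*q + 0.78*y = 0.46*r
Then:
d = 0.04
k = -0.31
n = 0.52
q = 0.15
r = -1.34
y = -0.60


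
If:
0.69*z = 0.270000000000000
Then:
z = 0.39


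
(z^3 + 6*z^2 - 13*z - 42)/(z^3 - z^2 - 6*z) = (z + 7)/z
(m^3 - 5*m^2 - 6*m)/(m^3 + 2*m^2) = (m^2 - 5*m - 6)/(m*(m + 2))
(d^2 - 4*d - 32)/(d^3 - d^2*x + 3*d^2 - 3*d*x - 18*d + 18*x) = (d^2 - 4*d - 32)/(d^3 - d^2*x + 3*d^2 - 3*d*x - 18*d + 18*x)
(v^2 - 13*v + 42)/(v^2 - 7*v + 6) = (v - 7)/(v - 1)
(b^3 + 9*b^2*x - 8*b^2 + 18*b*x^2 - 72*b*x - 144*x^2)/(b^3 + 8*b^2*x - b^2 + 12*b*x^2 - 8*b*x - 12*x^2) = (b^2 + 3*b*x - 8*b - 24*x)/(b^2 + 2*b*x - b - 2*x)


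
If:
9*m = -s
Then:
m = -s/9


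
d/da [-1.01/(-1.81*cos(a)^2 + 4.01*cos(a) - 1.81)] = (3.6562*cos(a) - 4.0501)*sin(a)/(1.81*cos(a)^2 - 4.01*cos(a) + 1.81)^2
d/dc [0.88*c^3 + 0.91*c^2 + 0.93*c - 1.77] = 2.64*c^2 + 1.82*c + 0.93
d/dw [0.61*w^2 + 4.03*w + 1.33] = 1.22*w + 4.03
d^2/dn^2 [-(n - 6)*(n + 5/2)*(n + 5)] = -6*n - 3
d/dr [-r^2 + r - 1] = 1 - 2*r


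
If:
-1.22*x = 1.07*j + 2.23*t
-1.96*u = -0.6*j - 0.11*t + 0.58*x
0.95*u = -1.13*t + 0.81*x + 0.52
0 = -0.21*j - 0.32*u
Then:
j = -0.10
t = 0.20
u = 0.06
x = -0.28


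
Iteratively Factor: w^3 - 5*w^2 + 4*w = (w - 1)*(w^2 - 4*w) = (w - 4)*(w - 1)*(w)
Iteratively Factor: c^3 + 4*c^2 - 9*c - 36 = (c - 3)*(c^2 + 7*c + 12) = (c - 3)*(c + 3)*(c + 4)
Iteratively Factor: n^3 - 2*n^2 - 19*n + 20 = (n + 4)*(n^2 - 6*n + 5) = (n - 1)*(n + 4)*(n - 5)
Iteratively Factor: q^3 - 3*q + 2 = (q - 1)*(q^2 + q - 2) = (q - 1)^2*(q + 2)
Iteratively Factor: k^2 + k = (k)*(k + 1)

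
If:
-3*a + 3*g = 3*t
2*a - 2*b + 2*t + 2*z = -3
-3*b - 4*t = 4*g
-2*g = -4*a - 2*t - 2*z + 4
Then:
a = 2 - z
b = 4*z/11 + 20/11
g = 7/22 - 7*z/11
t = 4*z/11 - 37/22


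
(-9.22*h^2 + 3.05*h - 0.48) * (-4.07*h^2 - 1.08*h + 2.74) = 37.5254*h^4 - 2.4559*h^3 - 26.6032*h^2 + 8.8754*h - 1.3152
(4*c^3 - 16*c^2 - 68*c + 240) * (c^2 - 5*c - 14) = 4*c^5 - 36*c^4 - 44*c^3 + 804*c^2 - 248*c - 3360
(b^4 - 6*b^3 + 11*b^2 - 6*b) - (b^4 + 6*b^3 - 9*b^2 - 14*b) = -12*b^3 + 20*b^2 + 8*b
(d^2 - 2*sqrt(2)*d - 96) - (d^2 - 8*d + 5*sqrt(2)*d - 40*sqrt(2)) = -7*sqrt(2)*d + 8*d - 96 + 40*sqrt(2)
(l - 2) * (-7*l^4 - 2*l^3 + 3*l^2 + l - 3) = -7*l^5 + 12*l^4 + 7*l^3 - 5*l^2 - 5*l + 6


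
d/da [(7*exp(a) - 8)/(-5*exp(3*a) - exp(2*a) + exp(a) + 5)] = ((7*exp(a) - 8)*(15*exp(2*a) + 2*exp(a) - 1) - 35*exp(3*a) - 7*exp(2*a) + 7*exp(a) + 35)*exp(a)/(5*exp(3*a) + exp(2*a) - exp(a) - 5)^2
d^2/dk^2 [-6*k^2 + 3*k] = -12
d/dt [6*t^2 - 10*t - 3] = 12*t - 10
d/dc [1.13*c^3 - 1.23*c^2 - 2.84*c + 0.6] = 3.39*c^2 - 2.46*c - 2.84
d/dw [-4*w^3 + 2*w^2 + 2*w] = -12*w^2 + 4*w + 2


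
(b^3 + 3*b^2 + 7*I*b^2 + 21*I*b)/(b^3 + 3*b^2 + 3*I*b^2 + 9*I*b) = (b + 7*I)/(b + 3*I)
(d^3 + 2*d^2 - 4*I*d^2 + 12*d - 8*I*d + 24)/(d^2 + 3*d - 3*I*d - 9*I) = (d^3 + d^2*(2 - 4*I) + d*(12 - 8*I) + 24)/(d^2 + d*(3 - 3*I) - 9*I)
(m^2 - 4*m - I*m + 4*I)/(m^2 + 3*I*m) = (m^2 - 4*m - I*m + 4*I)/(m*(m + 3*I))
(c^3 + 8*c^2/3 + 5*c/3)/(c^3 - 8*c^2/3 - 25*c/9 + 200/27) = 9*c*(c + 1)/(9*c^2 - 39*c + 40)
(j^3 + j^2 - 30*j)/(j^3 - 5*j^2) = (j + 6)/j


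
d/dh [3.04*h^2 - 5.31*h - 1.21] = 6.08*h - 5.31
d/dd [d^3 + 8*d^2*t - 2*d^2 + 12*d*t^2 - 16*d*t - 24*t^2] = 3*d^2 + 16*d*t - 4*d + 12*t^2 - 16*t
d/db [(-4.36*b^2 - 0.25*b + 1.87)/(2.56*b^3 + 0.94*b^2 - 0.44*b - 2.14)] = (11.1616*b^4 + 1.28*b^3 - 12.2082*b^2 + 15.1452*b + 1.3578)/(6.5536*b^6 + 4.8128*b^5 - 1.3692*b^4 - 11.784*b^3 - 3.8296*b^2 + 1.8832*b + 4.5796)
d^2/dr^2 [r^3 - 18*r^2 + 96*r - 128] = 6*r - 36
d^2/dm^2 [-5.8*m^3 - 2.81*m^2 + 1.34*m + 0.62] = -34.8*m - 5.62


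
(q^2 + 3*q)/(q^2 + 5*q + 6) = q/(q + 2)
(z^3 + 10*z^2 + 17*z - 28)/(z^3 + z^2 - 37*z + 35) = (z + 4)/(z - 5)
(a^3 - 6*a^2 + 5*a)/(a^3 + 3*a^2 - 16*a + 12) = a*(a - 5)/(a^2 + 4*a - 12)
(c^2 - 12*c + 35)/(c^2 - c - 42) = (c - 5)/(c + 6)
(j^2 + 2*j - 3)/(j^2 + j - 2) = (j + 3)/(j + 2)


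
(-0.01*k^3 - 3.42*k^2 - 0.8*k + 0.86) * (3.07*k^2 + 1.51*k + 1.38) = -0.0307*k^5 - 10.5145*k^4 - 7.634*k^3 - 3.2874*k^2 + 0.1946*k + 1.1868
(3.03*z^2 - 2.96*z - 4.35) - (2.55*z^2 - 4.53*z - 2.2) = 0.48*z^2 + 1.57*z - 2.15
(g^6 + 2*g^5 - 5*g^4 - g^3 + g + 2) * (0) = 0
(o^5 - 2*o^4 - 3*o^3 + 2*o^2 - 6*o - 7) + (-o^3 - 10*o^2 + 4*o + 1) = o^5 - 2*o^4 - 4*o^3 - 8*o^2 - 2*o - 6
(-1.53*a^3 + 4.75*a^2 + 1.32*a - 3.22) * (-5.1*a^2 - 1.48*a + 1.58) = 7.803*a^5 - 21.9606*a^4 - 16.1794*a^3 + 21.9734*a^2 + 6.8512*a - 5.0876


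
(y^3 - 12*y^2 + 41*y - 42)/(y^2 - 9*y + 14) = y - 3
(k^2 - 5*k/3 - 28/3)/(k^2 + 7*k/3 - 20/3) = (3*k^2 - 5*k - 28)/(3*k^2 + 7*k - 20)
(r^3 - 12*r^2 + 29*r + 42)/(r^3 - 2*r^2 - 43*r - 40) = (r^2 - 13*r + 42)/(r^2 - 3*r - 40)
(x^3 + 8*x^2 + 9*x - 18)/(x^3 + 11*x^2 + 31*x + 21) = (x^2 + 5*x - 6)/(x^2 + 8*x + 7)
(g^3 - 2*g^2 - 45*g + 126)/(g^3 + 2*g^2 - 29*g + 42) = (g - 6)/(g - 2)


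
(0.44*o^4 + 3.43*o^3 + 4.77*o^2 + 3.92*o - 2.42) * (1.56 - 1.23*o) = -0.5412*o^5 - 3.5325*o^4 - 0.516299999999999*o^3 + 2.6196*o^2 + 9.0918*o - 3.7752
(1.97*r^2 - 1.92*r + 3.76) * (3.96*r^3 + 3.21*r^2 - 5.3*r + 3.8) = 7.8012*r^5 - 1.2795*r^4 - 1.7146*r^3 + 29.7316*r^2 - 27.224*r + 14.288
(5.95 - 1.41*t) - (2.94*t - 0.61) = 6.56 - 4.35*t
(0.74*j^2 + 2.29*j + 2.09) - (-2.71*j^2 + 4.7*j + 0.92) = 3.45*j^2 - 2.41*j + 1.17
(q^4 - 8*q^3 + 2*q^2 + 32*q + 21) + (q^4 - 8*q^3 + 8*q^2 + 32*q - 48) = 2*q^4 - 16*q^3 + 10*q^2 + 64*q - 27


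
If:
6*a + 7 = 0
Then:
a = -7/6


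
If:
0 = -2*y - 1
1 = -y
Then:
No Solution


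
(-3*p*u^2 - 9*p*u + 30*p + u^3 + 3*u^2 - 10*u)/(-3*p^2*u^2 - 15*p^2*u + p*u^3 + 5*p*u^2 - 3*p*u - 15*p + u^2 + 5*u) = (u - 2)/(p*u + 1)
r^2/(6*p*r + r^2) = r/(6*p + r)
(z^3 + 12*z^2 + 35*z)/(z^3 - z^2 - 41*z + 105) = z*(z + 5)/(z^2 - 8*z + 15)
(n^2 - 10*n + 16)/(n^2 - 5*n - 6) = (-n^2 + 10*n - 16)/(-n^2 + 5*n + 6)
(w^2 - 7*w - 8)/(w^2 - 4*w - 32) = (w + 1)/(w + 4)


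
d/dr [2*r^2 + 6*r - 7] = 4*r + 6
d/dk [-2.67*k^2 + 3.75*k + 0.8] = 3.75 - 5.34*k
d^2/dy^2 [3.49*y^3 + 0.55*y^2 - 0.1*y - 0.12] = 20.94*y + 1.1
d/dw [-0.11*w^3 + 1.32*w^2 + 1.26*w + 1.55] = -0.33*w^2 + 2.64*w + 1.26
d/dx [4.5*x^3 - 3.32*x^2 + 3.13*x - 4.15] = 13.5*x^2 - 6.64*x + 3.13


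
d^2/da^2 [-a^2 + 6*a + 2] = -2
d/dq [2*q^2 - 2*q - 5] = 4*q - 2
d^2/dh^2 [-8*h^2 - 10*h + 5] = -16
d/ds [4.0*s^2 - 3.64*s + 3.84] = 8.0*s - 3.64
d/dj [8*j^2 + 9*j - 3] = 16*j + 9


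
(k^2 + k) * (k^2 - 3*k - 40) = k^4 - 2*k^3 - 43*k^2 - 40*k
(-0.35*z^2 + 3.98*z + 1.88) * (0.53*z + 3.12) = -0.1855*z^3 + 1.0174*z^2 + 13.414*z + 5.8656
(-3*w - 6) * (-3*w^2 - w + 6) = 9*w^3 + 21*w^2 - 12*w - 36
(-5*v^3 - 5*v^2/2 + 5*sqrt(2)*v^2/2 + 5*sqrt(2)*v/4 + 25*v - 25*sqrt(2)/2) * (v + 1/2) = -5*v^4 - 5*v^3 + 5*sqrt(2)*v^3/2 + 5*sqrt(2)*v^2/2 + 95*v^2/4 - 95*sqrt(2)*v/8 + 25*v/2 - 25*sqrt(2)/4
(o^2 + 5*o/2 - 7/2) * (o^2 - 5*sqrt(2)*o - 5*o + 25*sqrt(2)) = o^4 - 5*sqrt(2)*o^3 - 5*o^3/2 - 16*o^2 + 25*sqrt(2)*o^2/2 + 35*o/2 + 80*sqrt(2)*o - 175*sqrt(2)/2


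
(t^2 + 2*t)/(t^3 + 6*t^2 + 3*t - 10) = t/(t^2 + 4*t - 5)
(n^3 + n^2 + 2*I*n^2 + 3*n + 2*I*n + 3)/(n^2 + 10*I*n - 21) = (n^2 + n*(1 - I) - I)/(n + 7*I)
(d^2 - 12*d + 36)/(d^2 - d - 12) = (-d^2 + 12*d - 36)/(-d^2 + d + 12)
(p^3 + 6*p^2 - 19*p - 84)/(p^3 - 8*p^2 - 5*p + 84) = (p + 7)/(p - 7)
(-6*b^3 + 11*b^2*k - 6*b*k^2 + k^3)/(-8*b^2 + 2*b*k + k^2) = (3*b^2 - 4*b*k + k^2)/(4*b + k)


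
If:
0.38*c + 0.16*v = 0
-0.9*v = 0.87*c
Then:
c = 0.00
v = 0.00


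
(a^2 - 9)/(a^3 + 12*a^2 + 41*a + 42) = (a - 3)/(a^2 + 9*a + 14)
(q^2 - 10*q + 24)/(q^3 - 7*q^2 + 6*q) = (q - 4)/(q*(q - 1))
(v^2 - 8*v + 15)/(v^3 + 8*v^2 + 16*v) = (v^2 - 8*v + 15)/(v*(v^2 + 8*v + 16))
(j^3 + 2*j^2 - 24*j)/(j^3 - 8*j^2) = (j^2 + 2*j - 24)/(j*(j - 8))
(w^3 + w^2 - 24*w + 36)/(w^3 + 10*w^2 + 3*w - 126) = (w - 2)/(w + 7)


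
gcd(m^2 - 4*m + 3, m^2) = 1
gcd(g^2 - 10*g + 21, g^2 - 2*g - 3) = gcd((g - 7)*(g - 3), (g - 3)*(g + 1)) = g - 3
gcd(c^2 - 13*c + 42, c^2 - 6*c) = c - 6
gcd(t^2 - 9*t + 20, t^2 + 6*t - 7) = 1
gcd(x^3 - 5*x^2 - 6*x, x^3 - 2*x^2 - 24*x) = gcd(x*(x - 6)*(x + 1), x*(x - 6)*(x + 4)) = x^2 - 6*x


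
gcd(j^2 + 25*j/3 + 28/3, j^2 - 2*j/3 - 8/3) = j + 4/3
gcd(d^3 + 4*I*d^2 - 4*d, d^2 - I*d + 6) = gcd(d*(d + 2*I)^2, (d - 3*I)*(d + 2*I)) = d + 2*I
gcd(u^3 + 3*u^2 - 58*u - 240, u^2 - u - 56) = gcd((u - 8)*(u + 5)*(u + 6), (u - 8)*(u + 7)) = u - 8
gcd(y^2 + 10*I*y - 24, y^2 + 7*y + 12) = 1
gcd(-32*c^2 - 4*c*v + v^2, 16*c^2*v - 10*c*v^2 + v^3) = -8*c + v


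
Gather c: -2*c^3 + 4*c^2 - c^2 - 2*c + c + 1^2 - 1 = -2*c^3 + 3*c^2 - c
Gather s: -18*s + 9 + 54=63 - 18*s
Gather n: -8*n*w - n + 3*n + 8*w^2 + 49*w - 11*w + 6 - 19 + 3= n*(2 - 8*w) + 8*w^2 + 38*w - 10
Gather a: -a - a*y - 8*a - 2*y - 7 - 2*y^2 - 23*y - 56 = a*(-y - 9) - 2*y^2 - 25*y - 63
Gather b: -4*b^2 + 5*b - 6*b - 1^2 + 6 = -4*b^2 - b + 5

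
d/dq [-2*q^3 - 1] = -6*q^2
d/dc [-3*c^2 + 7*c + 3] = 7 - 6*c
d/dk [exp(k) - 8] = exp(k)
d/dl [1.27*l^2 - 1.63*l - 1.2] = 2.54*l - 1.63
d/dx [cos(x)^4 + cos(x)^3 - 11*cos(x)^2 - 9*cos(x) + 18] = (-4*cos(x)^3 - 3*cos(x)^2 + 22*cos(x) + 9)*sin(x)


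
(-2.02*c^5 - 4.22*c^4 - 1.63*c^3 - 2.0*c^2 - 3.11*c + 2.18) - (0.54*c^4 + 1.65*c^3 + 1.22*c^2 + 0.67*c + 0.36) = -2.02*c^5 - 4.76*c^4 - 3.28*c^3 - 3.22*c^2 - 3.78*c + 1.82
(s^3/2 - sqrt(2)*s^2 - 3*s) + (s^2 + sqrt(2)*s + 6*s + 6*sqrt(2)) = s^3/2 - sqrt(2)*s^2 + s^2 + sqrt(2)*s + 3*s + 6*sqrt(2)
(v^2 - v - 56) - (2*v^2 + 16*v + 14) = -v^2 - 17*v - 70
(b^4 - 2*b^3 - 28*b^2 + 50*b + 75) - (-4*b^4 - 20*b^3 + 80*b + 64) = 5*b^4 + 18*b^3 - 28*b^2 - 30*b + 11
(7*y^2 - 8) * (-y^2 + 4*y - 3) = -7*y^4 + 28*y^3 - 13*y^2 - 32*y + 24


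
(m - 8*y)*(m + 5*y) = m^2 - 3*m*y - 40*y^2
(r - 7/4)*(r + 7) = r^2 + 21*r/4 - 49/4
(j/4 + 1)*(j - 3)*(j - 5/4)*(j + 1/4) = j^4/4 - 213*j^2/64 + 187*j/64 + 15/16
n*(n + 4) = n^2 + 4*n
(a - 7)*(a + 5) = a^2 - 2*a - 35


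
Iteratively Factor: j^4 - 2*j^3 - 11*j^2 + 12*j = (j - 4)*(j^3 + 2*j^2 - 3*j) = (j - 4)*(j - 1)*(j^2 + 3*j) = (j - 4)*(j - 1)*(j + 3)*(j)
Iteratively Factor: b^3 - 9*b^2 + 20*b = (b - 4)*(b^2 - 5*b) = b*(b - 4)*(b - 5)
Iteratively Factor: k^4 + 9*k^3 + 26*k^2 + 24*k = (k + 2)*(k^3 + 7*k^2 + 12*k) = (k + 2)*(k + 3)*(k^2 + 4*k) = k*(k + 2)*(k + 3)*(k + 4)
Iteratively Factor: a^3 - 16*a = (a)*(a^2 - 16) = a*(a - 4)*(a + 4)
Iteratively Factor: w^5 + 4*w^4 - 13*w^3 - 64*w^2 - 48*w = (w)*(w^4 + 4*w^3 - 13*w^2 - 64*w - 48) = w*(w + 3)*(w^3 + w^2 - 16*w - 16) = w*(w + 1)*(w + 3)*(w^2 - 16) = w*(w - 4)*(w + 1)*(w + 3)*(w + 4)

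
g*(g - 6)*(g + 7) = g^3 + g^2 - 42*g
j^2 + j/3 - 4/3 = (j - 1)*(j + 4/3)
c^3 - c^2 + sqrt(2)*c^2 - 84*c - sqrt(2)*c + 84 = (c - 1)*(c - 6*sqrt(2))*(c + 7*sqrt(2))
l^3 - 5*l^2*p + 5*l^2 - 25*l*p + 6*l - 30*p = (l + 2)*(l + 3)*(l - 5*p)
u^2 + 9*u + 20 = (u + 4)*(u + 5)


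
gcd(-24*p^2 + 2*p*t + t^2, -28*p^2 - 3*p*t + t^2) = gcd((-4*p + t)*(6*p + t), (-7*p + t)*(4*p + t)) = 1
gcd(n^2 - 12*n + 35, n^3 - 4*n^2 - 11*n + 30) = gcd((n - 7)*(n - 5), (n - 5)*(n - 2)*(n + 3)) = n - 5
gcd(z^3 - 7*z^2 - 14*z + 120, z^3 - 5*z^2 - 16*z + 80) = z^2 - z - 20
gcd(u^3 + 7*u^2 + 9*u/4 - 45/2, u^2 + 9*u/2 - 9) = u^2 + 9*u/2 - 9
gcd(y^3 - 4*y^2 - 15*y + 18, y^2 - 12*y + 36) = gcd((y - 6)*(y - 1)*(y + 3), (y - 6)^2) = y - 6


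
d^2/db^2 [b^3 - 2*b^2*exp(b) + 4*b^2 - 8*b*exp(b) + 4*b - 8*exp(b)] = -2*b^2*exp(b) - 16*b*exp(b) + 6*b - 28*exp(b) + 8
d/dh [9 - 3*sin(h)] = -3*cos(h)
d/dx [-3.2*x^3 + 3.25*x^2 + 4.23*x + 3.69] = -9.6*x^2 + 6.5*x + 4.23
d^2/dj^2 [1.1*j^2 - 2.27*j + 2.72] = 2.20000000000000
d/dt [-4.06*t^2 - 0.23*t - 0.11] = -8.12*t - 0.23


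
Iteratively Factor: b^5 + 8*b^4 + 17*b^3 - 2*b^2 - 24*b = (b - 1)*(b^4 + 9*b^3 + 26*b^2 + 24*b) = (b - 1)*(b + 4)*(b^3 + 5*b^2 + 6*b) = b*(b - 1)*(b + 4)*(b^2 + 5*b + 6) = b*(b - 1)*(b + 3)*(b + 4)*(b + 2)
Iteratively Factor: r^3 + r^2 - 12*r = (r - 3)*(r^2 + 4*r) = (r - 3)*(r + 4)*(r)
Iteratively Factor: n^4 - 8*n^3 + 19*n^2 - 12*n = (n - 1)*(n^3 - 7*n^2 + 12*n) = (n - 4)*(n - 1)*(n^2 - 3*n) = n*(n - 4)*(n - 1)*(n - 3)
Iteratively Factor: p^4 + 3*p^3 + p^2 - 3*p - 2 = (p + 1)*(p^3 + 2*p^2 - p - 2) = (p + 1)^2*(p^2 + p - 2) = (p - 1)*(p + 1)^2*(p + 2)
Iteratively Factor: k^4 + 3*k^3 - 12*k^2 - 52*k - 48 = (k - 4)*(k^3 + 7*k^2 + 16*k + 12) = (k - 4)*(k + 2)*(k^2 + 5*k + 6) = (k - 4)*(k + 2)^2*(k + 3)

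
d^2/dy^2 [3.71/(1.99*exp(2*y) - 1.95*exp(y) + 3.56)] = ((7.2345 - 29.5316*exp(y))*(1.99*exp(2*y) - 1.95*exp(y) + 3.56) + 3.71*(3.98*exp(y) - 1.95)*(7.96*exp(y) - 3.9)*exp(y))*exp(y)/(1.99*exp(2*y) - 1.95*exp(y) + 3.56)^3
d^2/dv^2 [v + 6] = 0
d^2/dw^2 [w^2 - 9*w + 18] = 2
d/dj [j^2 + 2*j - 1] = 2*j + 2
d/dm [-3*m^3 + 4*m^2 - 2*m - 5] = -9*m^2 + 8*m - 2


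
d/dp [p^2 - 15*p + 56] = 2*p - 15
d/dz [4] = 0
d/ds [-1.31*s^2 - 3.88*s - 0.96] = -2.62*s - 3.88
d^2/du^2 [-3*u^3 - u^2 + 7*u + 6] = -18*u - 2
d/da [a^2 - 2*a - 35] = 2*a - 2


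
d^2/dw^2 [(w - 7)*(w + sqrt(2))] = 2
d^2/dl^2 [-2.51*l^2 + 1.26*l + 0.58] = -5.02000000000000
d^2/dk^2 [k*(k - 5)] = 2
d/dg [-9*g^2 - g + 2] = -18*g - 1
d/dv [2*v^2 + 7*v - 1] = 4*v + 7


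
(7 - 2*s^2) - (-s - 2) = -2*s^2 + s + 9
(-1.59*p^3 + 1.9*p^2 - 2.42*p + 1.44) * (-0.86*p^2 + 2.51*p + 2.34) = 1.3674*p^5 - 5.6249*p^4 + 3.1296*p^3 - 2.8666*p^2 - 2.0484*p + 3.3696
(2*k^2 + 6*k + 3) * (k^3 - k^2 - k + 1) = 2*k^5 + 4*k^4 - 5*k^3 - 7*k^2 + 3*k + 3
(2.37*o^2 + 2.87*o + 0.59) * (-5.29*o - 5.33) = -12.5373*o^3 - 27.8144*o^2 - 18.4182*o - 3.1447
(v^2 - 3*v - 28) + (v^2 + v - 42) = 2*v^2 - 2*v - 70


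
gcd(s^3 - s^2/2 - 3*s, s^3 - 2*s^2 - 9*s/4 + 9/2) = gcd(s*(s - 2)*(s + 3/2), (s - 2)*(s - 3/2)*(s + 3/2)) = s^2 - s/2 - 3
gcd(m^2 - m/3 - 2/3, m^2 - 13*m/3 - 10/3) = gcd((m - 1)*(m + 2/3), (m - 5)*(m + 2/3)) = m + 2/3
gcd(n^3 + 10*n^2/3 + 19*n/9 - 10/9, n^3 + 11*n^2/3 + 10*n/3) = n^2 + 11*n/3 + 10/3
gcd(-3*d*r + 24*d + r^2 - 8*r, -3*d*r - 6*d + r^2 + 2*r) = -3*d + r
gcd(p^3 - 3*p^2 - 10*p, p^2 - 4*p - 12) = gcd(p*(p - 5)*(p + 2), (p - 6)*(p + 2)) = p + 2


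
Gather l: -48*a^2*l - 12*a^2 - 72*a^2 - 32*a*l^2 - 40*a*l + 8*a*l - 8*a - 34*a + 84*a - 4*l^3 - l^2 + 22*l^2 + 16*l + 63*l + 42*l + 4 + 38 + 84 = -84*a^2 + 42*a - 4*l^3 + l^2*(21 - 32*a) + l*(-48*a^2 - 32*a + 121) + 126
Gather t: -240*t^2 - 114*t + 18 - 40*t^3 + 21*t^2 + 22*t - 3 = -40*t^3 - 219*t^2 - 92*t + 15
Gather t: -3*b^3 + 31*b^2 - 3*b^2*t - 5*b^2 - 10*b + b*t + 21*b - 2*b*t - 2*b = -3*b^3 + 26*b^2 + 9*b + t*(-3*b^2 - b)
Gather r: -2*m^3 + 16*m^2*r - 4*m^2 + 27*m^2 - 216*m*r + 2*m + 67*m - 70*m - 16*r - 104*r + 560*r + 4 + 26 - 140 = -2*m^3 + 23*m^2 - m + r*(16*m^2 - 216*m + 440) - 110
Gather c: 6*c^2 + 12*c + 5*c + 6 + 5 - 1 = 6*c^2 + 17*c + 10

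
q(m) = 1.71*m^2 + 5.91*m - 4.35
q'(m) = 3.42*m + 5.91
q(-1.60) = -9.43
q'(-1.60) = 0.44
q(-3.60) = -3.46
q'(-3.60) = -6.40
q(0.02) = -4.23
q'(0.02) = 5.98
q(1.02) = 3.46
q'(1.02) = 9.40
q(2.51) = 21.26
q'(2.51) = 14.49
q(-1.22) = -9.02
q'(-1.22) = 1.74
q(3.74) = 41.67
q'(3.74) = 18.70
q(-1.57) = -9.41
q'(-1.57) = 0.54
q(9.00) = 187.35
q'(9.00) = 36.69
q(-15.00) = 291.75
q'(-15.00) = -45.39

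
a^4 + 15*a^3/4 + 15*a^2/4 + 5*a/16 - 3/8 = (a - 1/4)*(a + 1/2)*(a + 3/2)*(a + 2)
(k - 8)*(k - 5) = k^2 - 13*k + 40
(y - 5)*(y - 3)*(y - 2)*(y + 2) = y^4 - 8*y^3 + 11*y^2 + 32*y - 60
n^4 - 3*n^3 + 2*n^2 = n^2*(n - 2)*(n - 1)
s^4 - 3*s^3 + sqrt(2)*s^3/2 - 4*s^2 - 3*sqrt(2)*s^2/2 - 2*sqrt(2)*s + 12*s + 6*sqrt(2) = (s - 3)*(s - 2)*(s + 2)*(s + sqrt(2)/2)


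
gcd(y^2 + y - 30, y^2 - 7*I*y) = 1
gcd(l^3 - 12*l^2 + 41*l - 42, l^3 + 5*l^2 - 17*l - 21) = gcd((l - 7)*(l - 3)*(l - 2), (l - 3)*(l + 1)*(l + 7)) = l - 3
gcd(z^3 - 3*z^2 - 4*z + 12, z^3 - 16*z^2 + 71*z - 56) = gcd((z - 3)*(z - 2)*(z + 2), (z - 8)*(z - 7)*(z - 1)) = 1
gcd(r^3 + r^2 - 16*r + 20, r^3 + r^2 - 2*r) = 1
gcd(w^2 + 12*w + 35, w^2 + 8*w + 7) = w + 7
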